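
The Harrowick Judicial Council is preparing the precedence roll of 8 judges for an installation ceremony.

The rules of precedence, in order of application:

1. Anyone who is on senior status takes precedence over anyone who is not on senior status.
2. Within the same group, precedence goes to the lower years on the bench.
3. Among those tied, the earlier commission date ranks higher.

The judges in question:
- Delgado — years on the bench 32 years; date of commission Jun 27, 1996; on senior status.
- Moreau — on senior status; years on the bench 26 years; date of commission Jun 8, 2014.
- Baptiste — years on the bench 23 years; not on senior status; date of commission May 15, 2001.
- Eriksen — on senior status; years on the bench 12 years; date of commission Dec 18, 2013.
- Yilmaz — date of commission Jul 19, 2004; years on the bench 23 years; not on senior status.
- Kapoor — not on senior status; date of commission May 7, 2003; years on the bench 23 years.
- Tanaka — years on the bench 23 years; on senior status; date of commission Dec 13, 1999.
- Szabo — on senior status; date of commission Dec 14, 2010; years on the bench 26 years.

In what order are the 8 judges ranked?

Eriksen, Tanaka, Szabo, Moreau, Delgado, Baptiste, Kapoor, Yilmaz

By the first rule: Eriksen, Tanaka, Szabo, Moreau and Delgado (each on senior status); then Baptiste, Kapoor and Yilmaz (each not on senior status).
Among Eriksen, Tanaka, Szabo, Moreau and Delgado, by years on the bench (lower first): Eriksen (12 years) before Tanaka (23 years) before Szabo and Moreau (26 years) before Delgado (32 years).
Among Szabo and Moreau, by date of commission (earlier first): Szabo (Dec 14, 2010) before Moreau (Jun 8, 2014).
Baptiste, Kapoor and Yilmaz all have years on the bench 23 years, so the next rule applies.
Among Baptiste, Kapoor and Yilmaz, by date of commission (earlier first): Baptiste (May 15, 2001) before Kapoor (May 7, 2003) before Yilmaz (Jul 19, 2004).
Full order: Eriksen, Tanaka, Szabo, Moreau, Delgado, Baptiste, Kapoor, Yilmaz.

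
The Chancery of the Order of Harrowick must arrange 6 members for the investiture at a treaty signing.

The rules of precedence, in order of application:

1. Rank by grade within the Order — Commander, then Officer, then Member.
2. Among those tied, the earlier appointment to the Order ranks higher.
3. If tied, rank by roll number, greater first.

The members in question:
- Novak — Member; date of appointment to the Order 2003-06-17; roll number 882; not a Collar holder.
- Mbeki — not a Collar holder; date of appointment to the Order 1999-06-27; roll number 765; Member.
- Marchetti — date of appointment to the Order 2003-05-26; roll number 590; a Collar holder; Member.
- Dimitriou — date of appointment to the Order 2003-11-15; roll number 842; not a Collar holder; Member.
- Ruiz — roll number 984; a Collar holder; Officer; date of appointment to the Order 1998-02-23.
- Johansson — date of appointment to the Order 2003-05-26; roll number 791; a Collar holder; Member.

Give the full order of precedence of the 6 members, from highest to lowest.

By grade within the Order: Ruiz (Officer); then Mbeki, Johansson, Marchetti, Novak and Dimitriou (Member).
Among Mbeki, Johansson, Marchetti, Novak and Dimitriou, by date of appointment to the Order (earlier first): Mbeki (1999-06-27) before Johansson and Marchetti (2003-05-26) before Novak (2003-06-17) before Dimitriou (2003-11-15).
Among Johansson and Marchetti, by roll number (higher first): Johansson (791) before Marchetti (590).
Full order: Ruiz, Mbeki, Johansson, Marchetti, Novak, Dimitriou.

Ruiz, Mbeki, Johansson, Marchetti, Novak, Dimitriou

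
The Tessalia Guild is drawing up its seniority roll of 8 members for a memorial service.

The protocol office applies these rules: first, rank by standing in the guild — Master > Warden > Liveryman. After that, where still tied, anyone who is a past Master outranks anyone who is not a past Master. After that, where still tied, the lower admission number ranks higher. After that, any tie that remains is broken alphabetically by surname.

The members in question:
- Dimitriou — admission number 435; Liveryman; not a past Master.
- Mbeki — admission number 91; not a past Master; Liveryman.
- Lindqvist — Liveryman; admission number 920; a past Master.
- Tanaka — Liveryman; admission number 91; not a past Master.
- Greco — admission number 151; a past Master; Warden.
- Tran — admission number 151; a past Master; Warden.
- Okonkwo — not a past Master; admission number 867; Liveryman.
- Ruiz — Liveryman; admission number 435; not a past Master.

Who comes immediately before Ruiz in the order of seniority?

By standing in the guild: Greco and Tran (Warden); then Lindqvist, Mbeki, Tanaka, Dimitriou, Ruiz and Okonkwo (Liveryman).
Greco and Tran are each a past Master, so the next rule applies.
Greco and Tran both have admission number 151, so the next rule applies.
Among Greco and Tran, alphabetically by surname: Greco before Tran.
Among Lindqvist, Mbeki, Tanaka, Dimitriou, Ruiz and Okonkwo, a past Master before not a past Master: Lindqvist (a past Master) before Mbeki, Tanaka, Dimitriou, Ruiz and Okonkwo (not a past Master).
Among Mbeki, Tanaka, Dimitriou, Ruiz and Okonkwo, by admission number (lower first): Mbeki and Tanaka (91) before Dimitriou and Ruiz (435) before Okonkwo (867).
Among Mbeki and Tanaka, alphabetically by surname: Mbeki before Tanaka.
Among Dimitriou and Ruiz, alphabetically by surname: Dimitriou before Ruiz.
Order: Greco, Tran, Lindqvist, Mbeki, Tanaka, Dimitriou, Ruiz, Okonkwo.

Dimitriou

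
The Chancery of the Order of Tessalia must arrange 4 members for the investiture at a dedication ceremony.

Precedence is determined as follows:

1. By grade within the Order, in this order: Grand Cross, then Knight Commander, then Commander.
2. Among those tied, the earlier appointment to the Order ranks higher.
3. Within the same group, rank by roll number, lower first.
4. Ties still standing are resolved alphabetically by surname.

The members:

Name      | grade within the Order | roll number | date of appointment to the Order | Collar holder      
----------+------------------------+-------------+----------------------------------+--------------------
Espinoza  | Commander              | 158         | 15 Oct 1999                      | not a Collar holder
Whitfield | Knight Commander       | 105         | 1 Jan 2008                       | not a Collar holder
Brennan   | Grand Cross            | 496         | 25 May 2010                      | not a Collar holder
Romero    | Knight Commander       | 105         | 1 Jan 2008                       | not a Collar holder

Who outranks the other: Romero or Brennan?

Brennan

By grade within the Order: Brennan (Grand Cross); then Romero and Whitfield (Knight Commander); then Espinoza (Commander).
Romero and Whitfield both have date of appointment to the Order 1 Jan 2008, so the next rule applies.
Romero and Whitfield both have roll number 105, so the next rule applies.
Among Romero and Whitfield, alphabetically by surname: Romero before Whitfield.
So Brennan takes precedence.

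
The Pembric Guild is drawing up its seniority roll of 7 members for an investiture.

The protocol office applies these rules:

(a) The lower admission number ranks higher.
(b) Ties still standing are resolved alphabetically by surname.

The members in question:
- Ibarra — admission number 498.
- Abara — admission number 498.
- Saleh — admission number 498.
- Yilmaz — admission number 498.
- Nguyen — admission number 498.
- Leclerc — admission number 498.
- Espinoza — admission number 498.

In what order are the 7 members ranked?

Abara, Espinoza, Ibarra, Leclerc, Nguyen, Saleh, Yilmaz

By admission number (lower first): Abara, Espinoza, Ibarra, Leclerc, Nguyen, Saleh and Yilmaz (each 498).
Among Abara, Espinoza, Ibarra, Leclerc, Nguyen, Saleh and Yilmaz, alphabetically by surname: Abara before Espinoza before Ibarra before Leclerc before Nguyen before Saleh before Yilmaz.
Full order: Abara, Espinoza, Ibarra, Leclerc, Nguyen, Saleh, Yilmaz.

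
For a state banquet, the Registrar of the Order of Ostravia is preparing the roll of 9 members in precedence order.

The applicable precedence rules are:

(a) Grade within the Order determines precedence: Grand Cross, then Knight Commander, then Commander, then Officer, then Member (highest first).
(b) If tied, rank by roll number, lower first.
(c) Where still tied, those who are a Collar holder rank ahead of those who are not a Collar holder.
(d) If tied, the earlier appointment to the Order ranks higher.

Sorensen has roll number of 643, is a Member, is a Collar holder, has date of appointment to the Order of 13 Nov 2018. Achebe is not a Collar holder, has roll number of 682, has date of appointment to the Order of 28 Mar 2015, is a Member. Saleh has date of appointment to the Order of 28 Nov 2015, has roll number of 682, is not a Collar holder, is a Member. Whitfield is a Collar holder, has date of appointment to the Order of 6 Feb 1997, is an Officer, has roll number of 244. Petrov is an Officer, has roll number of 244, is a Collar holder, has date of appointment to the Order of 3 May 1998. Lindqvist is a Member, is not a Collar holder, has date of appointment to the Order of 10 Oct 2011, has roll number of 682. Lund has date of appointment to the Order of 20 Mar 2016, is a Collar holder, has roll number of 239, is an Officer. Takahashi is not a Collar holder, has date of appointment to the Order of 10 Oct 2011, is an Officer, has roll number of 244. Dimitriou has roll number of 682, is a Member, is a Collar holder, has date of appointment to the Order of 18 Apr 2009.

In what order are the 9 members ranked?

Lund, Whitfield, Petrov, Takahashi, Sorensen, Dimitriou, Lindqvist, Achebe, Saleh

By grade within the Order: Lund, Whitfield, Petrov and Takahashi (Officer); then Sorensen, Dimitriou, Lindqvist, Achebe and Saleh (Member).
Among Lund, Whitfield, Petrov and Takahashi, by roll number (lower first): Lund (239) before Whitfield, Petrov and Takahashi (244).
Among Whitfield, Petrov and Takahashi, a Collar holder before not a Collar holder: Whitfield and Petrov (a Collar holder) before Takahashi (not a Collar holder).
Among Whitfield and Petrov, by date of appointment to the Order (earlier first): Whitfield (6 Feb 1997) before Petrov (3 May 1998).
Among Sorensen, Dimitriou, Lindqvist, Achebe and Saleh, by roll number (lower first): Sorensen (643) before Dimitriou, Lindqvist, Achebe and Saleh (682).
Among Dimitriou, Lindqvist, Achebe and Saleh, a Collar holder before not a Collar holder: Dimitriou (a Collar holder) before Lindqvist, Achebe and Saleh (not a Collar holder).
Among Lindqvist, Achebe and Saleh, by date of appointment to the Order (earlier first): Lindqvist (10 Oct 2011) before Achebe (28 Mar 2015) before Saleh (28 Nov 2015).
Full order: Lund, Whitfield, Petrov, Takahashi, Sorensen, Dimitriou, Lindqvist, Achebe, Saleh.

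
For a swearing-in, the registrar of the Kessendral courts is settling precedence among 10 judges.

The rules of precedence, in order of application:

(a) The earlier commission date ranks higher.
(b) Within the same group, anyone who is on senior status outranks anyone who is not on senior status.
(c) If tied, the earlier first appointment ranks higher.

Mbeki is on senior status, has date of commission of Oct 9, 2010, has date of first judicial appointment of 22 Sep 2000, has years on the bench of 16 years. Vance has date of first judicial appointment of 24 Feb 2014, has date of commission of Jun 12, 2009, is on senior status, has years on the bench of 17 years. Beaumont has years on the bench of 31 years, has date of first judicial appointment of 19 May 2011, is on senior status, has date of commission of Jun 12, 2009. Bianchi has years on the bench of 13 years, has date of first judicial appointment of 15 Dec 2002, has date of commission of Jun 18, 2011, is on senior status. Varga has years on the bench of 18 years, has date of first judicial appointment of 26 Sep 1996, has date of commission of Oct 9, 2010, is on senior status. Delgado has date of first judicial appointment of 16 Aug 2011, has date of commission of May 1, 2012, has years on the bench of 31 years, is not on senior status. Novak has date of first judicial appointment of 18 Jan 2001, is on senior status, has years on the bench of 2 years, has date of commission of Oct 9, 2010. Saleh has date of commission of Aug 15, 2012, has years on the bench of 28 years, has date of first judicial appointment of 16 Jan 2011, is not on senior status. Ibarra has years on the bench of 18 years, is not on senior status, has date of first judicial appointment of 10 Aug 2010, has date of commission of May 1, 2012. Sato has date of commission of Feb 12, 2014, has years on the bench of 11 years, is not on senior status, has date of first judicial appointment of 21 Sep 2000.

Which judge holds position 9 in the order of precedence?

By date of commission (earlier first): Beaumont and Vance (both Jun 12, 2009); then Varga, Mbeki and Novak (each Oct 9, 2010); then Bianchi (Jun 18, 2011); then Ibarra and Delgado (both May 1, 2012); then Saleh (Aug 15, 2012); then Sato (Feb 12, 2014).
Beaumont and Vance are each on senior status, so the next rule applies.
Among Beaumont and Vance, by date of first judicial appointment (earlier first): Beaumont (19 May 2011) before Vance (24 Feb 2014).
Varga, Mbeki and Novak are each on senior status, so the next rule applies.
Among Varga, Mbeki and Novak, by date of first judicial appointment (earlier first): Varga (26 Sep 1996) before Mbeki (22 Sep 2000) before Novak (18 Jan 2001).
Ibarra and Delgado are each not on senior status, so the next rule applies.
Among Ibarra and Delgado, by date of first judicial appointment (earlier first): Ibarra (10 Aug 2010) before Delgado (16 Aug 2011).
Order: Beaumont, Vance, Varga, Mbeki, Novak, Bianchi, Ibarra, Delgado, Saleh, Sato.

Saleh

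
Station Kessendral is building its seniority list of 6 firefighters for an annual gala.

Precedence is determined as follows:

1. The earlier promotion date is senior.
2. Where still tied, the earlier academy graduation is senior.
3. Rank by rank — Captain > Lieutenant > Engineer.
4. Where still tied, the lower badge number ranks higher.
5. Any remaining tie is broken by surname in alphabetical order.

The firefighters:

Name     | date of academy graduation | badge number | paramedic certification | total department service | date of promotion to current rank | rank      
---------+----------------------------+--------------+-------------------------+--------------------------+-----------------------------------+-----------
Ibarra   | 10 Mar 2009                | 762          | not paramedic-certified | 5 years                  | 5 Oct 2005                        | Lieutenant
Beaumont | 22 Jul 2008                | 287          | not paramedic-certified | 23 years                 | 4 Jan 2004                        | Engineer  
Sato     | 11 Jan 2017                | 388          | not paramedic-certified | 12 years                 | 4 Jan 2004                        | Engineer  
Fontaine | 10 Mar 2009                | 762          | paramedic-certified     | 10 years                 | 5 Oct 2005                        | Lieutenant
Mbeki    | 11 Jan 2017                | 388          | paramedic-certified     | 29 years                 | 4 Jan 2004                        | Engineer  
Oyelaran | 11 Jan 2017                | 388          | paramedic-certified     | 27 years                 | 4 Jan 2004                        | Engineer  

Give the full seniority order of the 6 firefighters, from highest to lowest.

By date of promotion to current rank (earlier first): Beaumont, Mbeki, Oyelaran and Sato (each 4 Jan 2004); then Fontaine and Ibarra (both 5 Oct 2005).
Among Beaumont, Mbeki, Oyelaran and Sato, by date of academy graduation (earlier first): Beaumont (22 Jul 2008) before Mbeki, Oyelaran and Sato (11 Jan 2017).
Mbeki, Oyelaran and Sato are each Engineer, so the next rule applies.
Mbeki, Oyelaran and Sato all have badge number 388, so the next rule applies.
Among Mbeki, Oyelaran and Sato, alphabetically by surname: Mbeki before Oyelaran before Sato.
Fontaine and Ibarra both have date of academy graduation 10 Mar 2009, so the next rule applies.
Fontaine and Ibarra are each Lieutenant, so the next rule applies.
Fontaine and Ibarra both have badge number 762, so the next rule applies.
Among Fontaine and Ibarra, alphabetically by surname: Fontaine before Ibarra.
Full order: Beaumont, Mbeki, Oyelaran, Sato, Fontaine, Ibarra.

Beaumont, Mbeki, Oyelaran, Sato, Fontaine, Ibarra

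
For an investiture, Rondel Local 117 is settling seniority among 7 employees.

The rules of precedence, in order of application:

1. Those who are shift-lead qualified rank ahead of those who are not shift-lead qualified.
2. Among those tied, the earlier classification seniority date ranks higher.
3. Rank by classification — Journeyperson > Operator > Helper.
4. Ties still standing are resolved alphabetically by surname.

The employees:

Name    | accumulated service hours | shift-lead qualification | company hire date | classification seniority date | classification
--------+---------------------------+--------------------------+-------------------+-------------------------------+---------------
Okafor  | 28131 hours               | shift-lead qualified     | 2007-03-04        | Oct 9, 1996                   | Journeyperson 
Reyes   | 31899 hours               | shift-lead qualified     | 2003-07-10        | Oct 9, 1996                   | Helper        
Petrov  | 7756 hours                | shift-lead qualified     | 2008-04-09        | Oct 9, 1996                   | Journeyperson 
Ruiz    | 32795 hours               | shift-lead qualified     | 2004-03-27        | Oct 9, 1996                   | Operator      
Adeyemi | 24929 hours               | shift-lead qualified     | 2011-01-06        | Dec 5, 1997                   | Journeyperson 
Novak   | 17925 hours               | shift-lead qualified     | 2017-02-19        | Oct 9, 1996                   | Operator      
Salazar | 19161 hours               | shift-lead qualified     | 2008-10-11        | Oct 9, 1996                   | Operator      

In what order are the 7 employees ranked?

By the first rule: Okafor, Petrov, Novak, Ruiz, Salazar, Reyes and Adeyemi (each shift-lead qualified).
Among Okafor, Petrov, Novak, Ruiz, Salazar, Reyes and Adeyemi, by classification seniority date (earlier first): Okafor, Petrov, Novak, Ruiz, Salazar and Reyes (Oct 9, 1996) before Adeyemi (Dec 5, 1997).
Among Okafor, Petrov, Novak, Ruiz, Salazar and Reyes, by classification: Okafor and Petrov (Journeyperson) before Novak, Ruiz and Salazar (Operator) before Reyes (Helper).
Among Okafor and Petrov, alphabetically by surname: Okafor before Petrov.
Among Novak, Ruiz and Salazar, alphabetically by surname: Novak before Ruiz before Salazar.
Full order: Okafor, Petrov, Novak, Ruiz, Salazar, Reyes, Adeyemi.

Okafor, Petrov, Novak, Ruiz, Salazar, Reyes, Adeyemi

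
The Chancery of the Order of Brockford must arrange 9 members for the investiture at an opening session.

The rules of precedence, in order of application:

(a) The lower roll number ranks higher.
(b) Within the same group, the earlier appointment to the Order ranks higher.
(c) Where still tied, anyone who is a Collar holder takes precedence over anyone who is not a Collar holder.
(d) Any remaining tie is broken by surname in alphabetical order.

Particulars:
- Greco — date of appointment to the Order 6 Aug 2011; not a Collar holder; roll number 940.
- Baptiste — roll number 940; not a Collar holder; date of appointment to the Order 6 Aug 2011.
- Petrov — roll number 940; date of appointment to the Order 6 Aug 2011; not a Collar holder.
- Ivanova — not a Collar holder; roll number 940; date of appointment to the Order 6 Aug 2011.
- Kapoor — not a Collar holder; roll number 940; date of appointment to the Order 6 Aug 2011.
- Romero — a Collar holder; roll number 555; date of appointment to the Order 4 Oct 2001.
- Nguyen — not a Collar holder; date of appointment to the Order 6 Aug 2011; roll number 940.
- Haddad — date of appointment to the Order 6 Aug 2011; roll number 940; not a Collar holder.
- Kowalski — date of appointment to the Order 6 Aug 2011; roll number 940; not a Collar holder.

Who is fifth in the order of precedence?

By roll number (lower first): Romero (555); then Baptiste, Greco, Haddad, Ivanova, Kapoor, Kowalski, Nguyen and Petrov (each 940).
Baptiste, Greco, Haddad, Ivanova, Kapoor, Kowalski, Nguyen and Petrov all have date of appointment to the Order 6 Aug 2011, so the next rule applies.
Baptiste, Greco, Haddad, Ivanova, Kapoor, Kowalski, Nguyen and Petrov are each not a Collar holder, so the next rule applies.
Among Baptiste, Greco, Haddad, Ivanova, Kapoor, Kowalski, Nguyen and Petrov, alphabetically by surname: Baptiste before Greco before Haddad before Ivanova before Kapoor before Kowalski before Nguyen before Petrov.
Order: Romero, Baptiste, Greco, Haddad, Ivanova, Kapoor, Kowalski, Nguyen, Petrov.

Ivanova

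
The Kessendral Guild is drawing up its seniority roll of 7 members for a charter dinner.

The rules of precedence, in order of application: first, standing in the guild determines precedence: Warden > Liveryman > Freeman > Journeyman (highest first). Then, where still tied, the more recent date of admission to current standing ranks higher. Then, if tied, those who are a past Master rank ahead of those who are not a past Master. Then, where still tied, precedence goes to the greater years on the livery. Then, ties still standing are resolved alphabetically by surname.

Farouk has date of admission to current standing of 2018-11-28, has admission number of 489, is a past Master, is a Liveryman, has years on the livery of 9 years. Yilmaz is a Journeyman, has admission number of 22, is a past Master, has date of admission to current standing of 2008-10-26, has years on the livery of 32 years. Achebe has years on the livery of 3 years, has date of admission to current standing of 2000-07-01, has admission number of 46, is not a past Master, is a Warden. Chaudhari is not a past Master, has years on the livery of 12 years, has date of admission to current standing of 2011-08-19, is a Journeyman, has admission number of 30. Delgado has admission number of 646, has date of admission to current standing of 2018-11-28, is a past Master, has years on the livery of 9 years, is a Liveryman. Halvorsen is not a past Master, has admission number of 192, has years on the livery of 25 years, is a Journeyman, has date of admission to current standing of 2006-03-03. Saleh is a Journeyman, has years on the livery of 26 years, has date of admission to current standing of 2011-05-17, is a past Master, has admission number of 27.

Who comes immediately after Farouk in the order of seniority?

By standing in the guild: Achebe (Warden); then Delgado and Farouk (Liveryman); then Chaudhari, Saleh, Yilmaz and Halvorsen (Journeyman).
Delgado and Farouk both have date of admission to current standing 2018-11-28, so the next rule applies.
Delgado and Farouk are each a past Master, so the next rule applies.
Delgado and Farouk both have years on the livery 9 years, so the next rule applies.
Among Delgado and Farouk, alphabetically by surname: Delgado before Farouk.
Among Chaudhari, Saleh, Yilmaz and Halvorsen, by date of admission to current standing (later first): Chaudhari (2011-08-19) before Saleh (2011-05-17) before Yilmaz (2008-10-26) before Halvorsen (2006-03-03).
Order: Achebe, Delgado, Farouk, Chaudhari, Saleh, Yilmaz, Halvorsen.

Chaudhari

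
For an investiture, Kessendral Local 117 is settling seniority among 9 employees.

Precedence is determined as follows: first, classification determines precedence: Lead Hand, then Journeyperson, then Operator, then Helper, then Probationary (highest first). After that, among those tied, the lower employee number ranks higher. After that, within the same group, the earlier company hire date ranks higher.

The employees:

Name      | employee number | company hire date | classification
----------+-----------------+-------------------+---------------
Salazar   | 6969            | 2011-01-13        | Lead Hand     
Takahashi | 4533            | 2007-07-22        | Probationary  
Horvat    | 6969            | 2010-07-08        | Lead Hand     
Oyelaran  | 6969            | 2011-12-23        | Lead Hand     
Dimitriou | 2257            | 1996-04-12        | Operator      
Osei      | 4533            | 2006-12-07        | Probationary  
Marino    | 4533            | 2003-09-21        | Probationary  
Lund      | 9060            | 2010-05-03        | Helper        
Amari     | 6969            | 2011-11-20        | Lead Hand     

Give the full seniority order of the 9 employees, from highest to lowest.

Horvat, Salazar, Amari, Oyelaran, Dimitriou, Lund, Marino, Osei, Takahashi

By classification: Horvat, Salazar, Amari and Oyelaran (Lead Hand); then Dimitriou (Operator); then Lund (Helper); then Marino, Osei and Takahashi (Probationary).
Horvat, Salazar, Amari and Oyelaran all have employee number 6969, so the next rule applies.
Among Horvat, Salazar, Amari and Oyelaran, by company hire date (earlier first): Horvat (2010-07-08) before Salazar (2011-01-13) before Amari (2011-11-20) before Oyelaran (2011-12-23).
Marino, Osei and Takahashi all have employee number 4533, so the next rule applies.
Among Marino, Osei and Takahashi, by company hire date (earlier first): Marino (2003-09-21) before Osei (2006-12-07) before Takahashi (2007-07-22).
Full order: Horvat, Salazar, Amari, Oyelaran, Dimitriou, Lund, Marino, Osei, Takahashi.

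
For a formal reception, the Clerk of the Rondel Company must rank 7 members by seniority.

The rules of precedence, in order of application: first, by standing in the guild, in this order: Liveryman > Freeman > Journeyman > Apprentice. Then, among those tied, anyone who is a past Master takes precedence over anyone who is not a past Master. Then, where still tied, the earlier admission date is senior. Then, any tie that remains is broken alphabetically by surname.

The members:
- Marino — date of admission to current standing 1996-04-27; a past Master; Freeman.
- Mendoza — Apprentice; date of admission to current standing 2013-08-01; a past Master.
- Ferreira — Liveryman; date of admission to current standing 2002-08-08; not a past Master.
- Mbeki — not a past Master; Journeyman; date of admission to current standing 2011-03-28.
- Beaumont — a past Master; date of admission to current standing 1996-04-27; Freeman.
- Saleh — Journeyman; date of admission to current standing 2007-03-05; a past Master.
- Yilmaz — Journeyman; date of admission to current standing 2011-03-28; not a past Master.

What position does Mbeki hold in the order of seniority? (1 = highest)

By standing in the guild: Ferreira (Liveryman); then Beaumont and Marino (Freeman); then Saleh, Mbeki and Yilmaz (Journeyman); then Mendoza (Apprentice).
Beaumont and Marino are each a past Master, so the next rule applies.
Beaumont and Marino both have date of admission to current standing 1996-04-27, so the next rule applies.
Among Beaumont and Marino, alphabetically by surname: Beaumont before Marino.
Among Saleh, Mbeki and Yilmaz, a past Master before not a past Master: Saleh (a past Master) before Mbeki and Yilmaz (not a past Master).
Mbeki and Yilmaz both have date of admission to current standing 2011-03-28, so the next rule applies.
Among Mbeki and Yilmaz, alphabetically by surname: Mbeki before Yilmaz.
Order: Ferreira, Beaumont, Marino, Saleh, Mbeki, Yilmaz, Mendoza. So position 5.

5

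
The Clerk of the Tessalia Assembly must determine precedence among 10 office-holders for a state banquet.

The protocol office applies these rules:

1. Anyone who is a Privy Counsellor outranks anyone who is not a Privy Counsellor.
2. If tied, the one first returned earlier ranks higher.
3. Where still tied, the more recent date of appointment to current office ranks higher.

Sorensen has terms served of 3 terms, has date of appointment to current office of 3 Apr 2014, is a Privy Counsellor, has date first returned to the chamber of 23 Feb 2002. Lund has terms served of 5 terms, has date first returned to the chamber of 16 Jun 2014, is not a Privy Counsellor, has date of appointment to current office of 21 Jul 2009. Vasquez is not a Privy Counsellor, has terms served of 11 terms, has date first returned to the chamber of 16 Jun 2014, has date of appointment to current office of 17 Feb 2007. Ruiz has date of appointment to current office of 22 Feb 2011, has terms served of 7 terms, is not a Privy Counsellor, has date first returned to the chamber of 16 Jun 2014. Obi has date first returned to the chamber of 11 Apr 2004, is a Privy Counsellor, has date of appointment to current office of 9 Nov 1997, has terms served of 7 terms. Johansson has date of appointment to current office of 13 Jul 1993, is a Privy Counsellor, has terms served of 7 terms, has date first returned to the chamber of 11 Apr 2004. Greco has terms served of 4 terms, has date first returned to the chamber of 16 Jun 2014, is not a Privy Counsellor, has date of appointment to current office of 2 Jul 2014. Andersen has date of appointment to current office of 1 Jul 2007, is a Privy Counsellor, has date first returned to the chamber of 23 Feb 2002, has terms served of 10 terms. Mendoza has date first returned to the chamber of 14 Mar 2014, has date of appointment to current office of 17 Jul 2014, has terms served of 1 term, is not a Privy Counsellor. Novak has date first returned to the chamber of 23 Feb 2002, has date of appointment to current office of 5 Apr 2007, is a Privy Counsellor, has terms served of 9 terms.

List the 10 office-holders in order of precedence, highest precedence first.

Sorensen, Andersen, Novak, Obi, Johansson, Mendoza, Greco, Ruiz, Lund, Vasquez

By the first rule: Sorensen, Andersen, Novak, Obi and Johansson (each a Privy Counsellor); then Mendoza, Greco, Ruiz, Lund and Vasquez (each not a Privy Counsellor).
Among Sorensen, Andersen, Novak, Obi and Johansson, by date first returned to the chamber (earlier first): Sorensen, Andersen and Novak (23 Feb 2002) before Obi and Johansson (11 Apr 2004).
Among Sorensen, Andersen and Novak, by date of appointment to current office (later first): Sorensen (3 Apr 2014) before Andersen (1 Jul 2007) before Novak (5 Apr 2007).
Among Obi and Johansson, by date of appointment to current office (later first): Obi (9 Nov 1997) before Johansson (13 Jul 1993).
Among Mendoza, Greco, Ruiz, Lund and Vasquez, by date first returned to the chamber (earlier first): Mendoza (14 Mar 2014) before Greco, Ruiz, Lund and Vasquez (16 Jun 2014).
Among Greco, Ruiz, Lund and Vasquez, by date of appointment to current office (later first): Greco (2 Jul 2014) before Ruiz (22 Feb 2011) before Lund (21 Jul 2009) before Vasquez (17 Feb 2007).
Full order: Sorensen, Andersen, Novak, Obi, Johansson, Mendoza, Greco, Ruiz, Lund, Vasquez.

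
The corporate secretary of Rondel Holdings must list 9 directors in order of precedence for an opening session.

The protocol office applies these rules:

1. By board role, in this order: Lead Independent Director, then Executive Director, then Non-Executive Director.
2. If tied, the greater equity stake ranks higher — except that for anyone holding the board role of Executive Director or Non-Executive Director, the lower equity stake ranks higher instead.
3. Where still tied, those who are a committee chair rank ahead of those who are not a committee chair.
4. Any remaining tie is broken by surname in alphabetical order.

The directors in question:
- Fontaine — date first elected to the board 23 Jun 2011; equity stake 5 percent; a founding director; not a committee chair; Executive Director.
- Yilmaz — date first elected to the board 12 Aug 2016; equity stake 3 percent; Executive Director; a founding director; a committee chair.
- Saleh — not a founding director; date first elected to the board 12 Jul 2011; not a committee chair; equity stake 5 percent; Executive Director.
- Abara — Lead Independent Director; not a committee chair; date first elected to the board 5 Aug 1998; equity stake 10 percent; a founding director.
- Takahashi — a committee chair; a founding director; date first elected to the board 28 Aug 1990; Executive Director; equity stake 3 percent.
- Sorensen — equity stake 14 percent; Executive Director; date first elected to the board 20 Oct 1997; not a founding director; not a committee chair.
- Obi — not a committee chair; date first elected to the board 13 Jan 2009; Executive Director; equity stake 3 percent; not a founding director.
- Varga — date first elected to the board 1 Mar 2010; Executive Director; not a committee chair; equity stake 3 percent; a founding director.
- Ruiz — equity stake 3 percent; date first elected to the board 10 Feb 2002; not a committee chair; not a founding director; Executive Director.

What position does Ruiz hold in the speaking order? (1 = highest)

5

By board role: Abara (Lead Independent Director); then Takahashi, Yilmaz, Obi, Ruiz, Varga, Fontaine, Saleh and Sorensen (Executive Director).
Among Takahashi, Yilmaz, Obi, Ruiz, Varga, Fontaine, Saleh and Sorensen, by equity stake (lower first) (reversed rule for this group): Takahashi, Yilmaz, Obi, Ruiz and Varga (3 percent) before Fontaine and Saleh (5 percent) before Sorensen (14 percent).
Among Takahashi, Yilmaz, Obi, Ruiz and Varga, a committee chair before not a committee chair: Takahashi and Yilmaz (a committee chair) before Obi, Ruiz and Varga (not a committee chair).
Among Takahashi and Yilmaz, alphabetically by surname: Takahashi before Yilmaz.
Among Obi, Ruiz and Varga, alphabetically by surname: Obi before Ruiz before Varga.
Fontaine and Saleh are each not a committee chair, so the next rule applies.
Among Fontaine and Saleh, alphabetically by surname: Fontaine before Saleh.
Order: Abara, Takahashi, Yilmaz, Obi, Ruiz, Varga, Fontaine, Saleh, Sorensen. So position 5.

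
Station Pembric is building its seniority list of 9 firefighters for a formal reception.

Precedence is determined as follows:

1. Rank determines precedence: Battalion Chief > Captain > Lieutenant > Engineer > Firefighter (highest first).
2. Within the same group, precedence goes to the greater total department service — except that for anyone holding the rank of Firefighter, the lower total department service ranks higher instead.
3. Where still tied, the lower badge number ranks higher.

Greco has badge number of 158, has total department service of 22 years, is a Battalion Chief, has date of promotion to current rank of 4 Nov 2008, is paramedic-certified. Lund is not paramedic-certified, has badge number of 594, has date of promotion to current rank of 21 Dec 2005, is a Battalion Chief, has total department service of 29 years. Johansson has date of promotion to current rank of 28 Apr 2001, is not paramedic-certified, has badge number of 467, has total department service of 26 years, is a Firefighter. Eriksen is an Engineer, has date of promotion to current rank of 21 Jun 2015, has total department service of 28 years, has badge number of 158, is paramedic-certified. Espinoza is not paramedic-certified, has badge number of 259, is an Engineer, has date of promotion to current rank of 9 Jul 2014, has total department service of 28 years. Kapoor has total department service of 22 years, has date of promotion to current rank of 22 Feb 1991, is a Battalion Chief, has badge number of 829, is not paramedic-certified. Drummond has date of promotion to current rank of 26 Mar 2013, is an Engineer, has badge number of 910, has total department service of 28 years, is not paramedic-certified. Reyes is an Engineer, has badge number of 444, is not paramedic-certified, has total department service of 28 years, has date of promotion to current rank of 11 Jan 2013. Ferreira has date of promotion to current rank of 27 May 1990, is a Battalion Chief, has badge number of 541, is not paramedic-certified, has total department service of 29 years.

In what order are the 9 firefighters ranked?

Ferreira, Lund, Greco, Kapoor, Eriksen, Espinoza, Reyes, Drummond, Johansson

By rank: Ferreira, Lund, Greco and Kapoor (Battalion Chief); then Eriksen, Espinoza, Reyes and Drummond (Engineer); then Johansson (Firefighter).
Among Ferreira, Lund, Greco and Kapoor, by total department service (higher first): Ferreira and Lund (29 years) before Greco and Kapoor (22 years).
Among Ferreira and Lund, by badge number (lower first): Ferreira (541) before Lund (594).
Among Greco and Kapoor, by badge number (lower first): Greco (158) before Kapoor (829).
Eriksen, Espinoza, Reyes and Drummond all have total department service 28 years, so the next rule applies.
Among Eriksen, Espinoza, Reyes and Drummond, by badge number (lower first): Eriksen (158) before Espinoza (259) before Reyes (444) before Drummond (910).
Full order: Ferreira, Lund, Greco, Kapoor, Eriksen, Espinoza, Reyes, Drummond, Johansson.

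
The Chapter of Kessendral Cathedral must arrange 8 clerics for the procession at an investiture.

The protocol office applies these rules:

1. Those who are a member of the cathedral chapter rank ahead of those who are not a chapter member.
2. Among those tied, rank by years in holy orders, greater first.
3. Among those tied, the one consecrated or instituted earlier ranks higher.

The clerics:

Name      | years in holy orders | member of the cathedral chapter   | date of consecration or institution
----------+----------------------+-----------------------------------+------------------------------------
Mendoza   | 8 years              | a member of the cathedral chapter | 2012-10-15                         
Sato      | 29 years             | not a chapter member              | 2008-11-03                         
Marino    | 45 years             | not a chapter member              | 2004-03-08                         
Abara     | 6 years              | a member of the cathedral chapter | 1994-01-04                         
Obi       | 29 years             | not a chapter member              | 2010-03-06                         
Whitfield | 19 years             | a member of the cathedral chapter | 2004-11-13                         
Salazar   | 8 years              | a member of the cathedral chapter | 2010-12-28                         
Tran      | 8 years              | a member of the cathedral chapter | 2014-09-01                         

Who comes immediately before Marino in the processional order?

By the first rule: Whitfield, Salazar, Mendoza, Tran and Abara (each a member of the cathedral chapter); then Marino, Sato and Obi (each not a chapter member).
Among Whitfield, Salazar, Mendoza, Tran and Abara, by years in holy orders (higher first): Whitfield (19 years) before Salazar, Mendoza and Tran (8 years) before Abara (6 years).
Among Salazar, Mendoza and Tran, by date of consecration or institution (earlier first): Salazar (2010-12-28) before Mendoza (2012-10-15) before Tran (2014-09-01).
Among Marino, Sato and Obi, by years in holy orders (higher first): Marino (45 years) before Sato and Obi (29 years).
Among Sato and Obi, by date of consecration or institution (earlier first): Sato (2008-11-03) before Obi (2010-03-06).
Order: Whitfield, Salazar, Mendoza, Tran, Abara, Marino, Sato, Obi.

Abara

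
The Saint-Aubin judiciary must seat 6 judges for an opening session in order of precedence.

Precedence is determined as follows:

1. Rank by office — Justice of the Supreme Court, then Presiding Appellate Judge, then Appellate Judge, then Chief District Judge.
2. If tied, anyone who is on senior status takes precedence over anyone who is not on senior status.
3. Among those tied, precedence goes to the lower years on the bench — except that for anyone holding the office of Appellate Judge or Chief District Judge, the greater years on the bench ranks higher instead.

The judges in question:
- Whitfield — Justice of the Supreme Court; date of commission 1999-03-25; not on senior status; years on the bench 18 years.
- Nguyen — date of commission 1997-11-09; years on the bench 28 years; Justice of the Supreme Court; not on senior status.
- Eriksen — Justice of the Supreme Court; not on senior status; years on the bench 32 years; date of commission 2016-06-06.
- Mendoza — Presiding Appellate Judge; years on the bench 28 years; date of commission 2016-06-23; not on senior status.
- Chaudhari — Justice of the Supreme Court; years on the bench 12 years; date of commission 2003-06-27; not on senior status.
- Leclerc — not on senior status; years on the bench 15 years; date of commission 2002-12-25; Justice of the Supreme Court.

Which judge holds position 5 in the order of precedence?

Eriksen

By office: Chaudhari, Leclerc, Whitfield, Nguyen and Eriksen (Justice of the Supreme Court); then Mendoza (Presiding Appellate Judge).
Chaudhari, Leclerc, Whitfield, Nguyen and Eriksen are each not on senior status, so the next rule applies.
Among Chaudhari, Leclerc, Whitfield, Nguyen and Eriksen, by years on the bench (lower first): Chaudhari (12 years) before Leclerc (15 years) before Whitfield (18 years) before Nguyen (28 years) before Eriksen (32 years).
Order: Chaudhari, Leclerc, Whitfield, Nguyen, Eriksen, Mendoza.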